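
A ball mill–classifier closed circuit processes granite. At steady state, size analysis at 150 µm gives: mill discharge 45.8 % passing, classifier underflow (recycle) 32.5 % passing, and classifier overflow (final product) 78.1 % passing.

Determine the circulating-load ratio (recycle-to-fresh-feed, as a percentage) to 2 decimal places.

Classifier node, passing 150 µm:
(1+r)·d = r·u + o ⇒ r = (o−d)/(d−u)
r = (78.1 − 45.8)/(45.8 − 32.5) = 32.3/13.3 = 2.4286
CL = 100·r = 242.86 %

CL = 242.86 %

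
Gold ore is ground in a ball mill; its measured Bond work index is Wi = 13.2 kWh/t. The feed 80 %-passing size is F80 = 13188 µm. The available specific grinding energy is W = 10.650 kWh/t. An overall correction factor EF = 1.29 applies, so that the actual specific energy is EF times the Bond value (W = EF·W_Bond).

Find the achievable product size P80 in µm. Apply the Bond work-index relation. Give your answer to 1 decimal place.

P80 = 197.0 µm

W = 10·Wi·(P80^(-½) − F80^(-½))
W_Bond = W / EF = 10.650 / 1.29 = 8.2558 kWh/t
P80^-0.5 = F80^-0.5 + W_Bond/(10 Wi)
  = 8.2558/(10·13.2) + 1/√13188 = 0.062544 + 0.008708 = 0.071252
P80 = (1/0.071252)² = 14.0347² = 196.97 µm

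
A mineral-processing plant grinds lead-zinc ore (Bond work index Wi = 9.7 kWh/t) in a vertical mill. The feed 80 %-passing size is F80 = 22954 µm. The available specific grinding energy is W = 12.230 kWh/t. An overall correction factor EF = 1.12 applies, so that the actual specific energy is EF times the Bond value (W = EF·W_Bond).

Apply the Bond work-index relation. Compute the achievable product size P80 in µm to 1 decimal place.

P80 = 70.4 µm

Bond:  W = 10 Wi (1/√P − 1/√F)
W_Bond = W / EF = 12.230 / 1.12 = 10.9196 kWh/t
P80^-0.5 = F80^-0.5 + W_Bond/(10 Wi)
  = 10.9196/(10·9.7) + 1/√22954 = 0.112574 + 0.006600 = 0.119174
P80 = (1/0.119174)² = 8.3911² = 70.41 µm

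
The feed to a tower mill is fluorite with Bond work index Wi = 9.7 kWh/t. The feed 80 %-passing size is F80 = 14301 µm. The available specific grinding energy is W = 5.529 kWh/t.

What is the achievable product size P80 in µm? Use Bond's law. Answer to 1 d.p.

W = 10·Wi·(P80^(-½) − F80^(-½))
P80^-0.5 = F80^-0.5 + W/(10 Wi)
  = 5.5290/(10·9.7) + 1/√14301 = 0.057000 + 0.008362 = 0.065362
P80 = (1/0.065362)² = 15.2994² = 234.07 µm

P80 = 234.1 µm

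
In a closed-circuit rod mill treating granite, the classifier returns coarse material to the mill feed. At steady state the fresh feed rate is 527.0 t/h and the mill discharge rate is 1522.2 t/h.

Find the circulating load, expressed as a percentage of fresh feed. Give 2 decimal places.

Steady state: M = F + R.
R = M − F = 1522.2 − 527.0 = 995.2 t/h
CL = 100·R/F = 100·995.2/527.0 = 188.84 %

CL = 188.84 %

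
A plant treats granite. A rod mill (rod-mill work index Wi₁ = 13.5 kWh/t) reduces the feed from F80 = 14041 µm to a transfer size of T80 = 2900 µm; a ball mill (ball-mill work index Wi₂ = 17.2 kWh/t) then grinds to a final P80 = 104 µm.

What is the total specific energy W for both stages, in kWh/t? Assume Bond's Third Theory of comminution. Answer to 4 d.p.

W_Bond = 10·Wi·(1/√P₈₀ − 1/√F₈₀)
Stage 1 (14041→2900 µm, Wi₁=13.5): W₁ = 10·13.5·(0.018570 − 0.008439) = 1.3676 kWh/t
Stage 2 (2900→104 µm, Wi₂=17.2): W₂ = 10·17.2·(0.098058 − 0.018570) = 13.6720 kWh/t
W = W₁ + W₂ = 1.3676 + 13.6720 = 15.0396 kWh/t

W = 15.0396 kWh/t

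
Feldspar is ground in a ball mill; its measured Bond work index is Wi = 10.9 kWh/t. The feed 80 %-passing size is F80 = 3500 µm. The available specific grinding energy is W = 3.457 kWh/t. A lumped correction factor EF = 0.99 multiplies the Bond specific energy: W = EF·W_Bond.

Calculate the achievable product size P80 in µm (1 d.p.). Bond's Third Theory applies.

W = 10 Wi (1/√P80 − 1/√F80)  [Bond]
W_Bond = W / EF = 3.457 / 0.99 = 3.4919 kWh/t
P80^-0.5 = F80^-0.5 + W_Bond/(10 Wi)
  = 3.4919/(10·10.9) + 1/√3500 = 0.032036 + 0.016903 = 0.048939
P80 = (1/0.048939)² = 20.4336² = 417.53 µm

P80 = 417.5 µm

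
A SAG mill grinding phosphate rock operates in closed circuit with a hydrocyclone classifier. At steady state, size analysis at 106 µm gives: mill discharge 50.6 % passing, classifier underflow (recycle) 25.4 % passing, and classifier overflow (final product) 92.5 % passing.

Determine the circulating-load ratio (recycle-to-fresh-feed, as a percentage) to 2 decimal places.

Classifier node, passing 106 µm:
(1+r)·d = r·u + o ⇒ r = (o−d)/(d−u)
r = (92.5 − 50.6)/(50.6 − 25.4) = 41.9/25.2 = 1.6627
CL = 100·r = 166.27 %

CL = 166.27 %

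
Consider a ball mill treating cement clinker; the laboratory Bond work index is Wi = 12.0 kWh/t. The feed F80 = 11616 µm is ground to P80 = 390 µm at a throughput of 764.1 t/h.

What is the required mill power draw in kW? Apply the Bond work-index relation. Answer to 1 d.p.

P = 3792.3 kW

W = 10 Wi (1/√P80 − 1/√F80)  [Bond]
W = 10·12.0·(1/√390 − 1/√11616) = 10·12.0·(0.041359) = 4.9630 kWh/t
Power = W × throughput = 4.9630 kWh/t × 764.1 t/h = 3792.3 kW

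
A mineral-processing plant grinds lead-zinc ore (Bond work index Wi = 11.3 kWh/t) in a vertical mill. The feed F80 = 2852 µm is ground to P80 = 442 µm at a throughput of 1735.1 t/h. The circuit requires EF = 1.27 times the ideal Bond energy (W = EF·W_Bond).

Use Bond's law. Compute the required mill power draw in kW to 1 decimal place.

P = 7181.3 kW

W = 10·Wi·(P80^(-½) − F80^(-½))
W = 10·11.3·(1/√442 − 1/√2852) = 10·11.3·(0.028840) = 3.2589 kWh/t
With EF = 1.27: W = 3.2589·1.27 = 4.1388 kWh/t
Power = W × throughput = 4.1388 kWh/t × 1735.1 t/h = 7181.3 kW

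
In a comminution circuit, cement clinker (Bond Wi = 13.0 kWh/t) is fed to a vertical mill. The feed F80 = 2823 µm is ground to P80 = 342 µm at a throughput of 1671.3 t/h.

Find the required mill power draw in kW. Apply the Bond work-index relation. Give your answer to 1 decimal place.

Bond:  W = 10 Wi (1/√P − 1/√F)
W = 10·13.0·(1/√342 − 1/√2823) = 10·13.0·(0.035253) = 4.5829 kWh/t
P_mill = W·ṁ = 4.5829·1671.3 = 7659.3 kW

P = 7659.3 kW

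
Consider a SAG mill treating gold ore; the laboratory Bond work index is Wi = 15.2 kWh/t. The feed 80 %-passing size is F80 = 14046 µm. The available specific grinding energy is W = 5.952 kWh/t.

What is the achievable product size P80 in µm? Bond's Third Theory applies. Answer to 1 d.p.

P80 = 441.4 µm

W = 10 Wi (1/√P80 − 1/√F80)  [Bond]
P80^(−½) = W/(10 Wi) + F80^(−½)
  = 5.9520/(10·15.2) + 1/√14046 = 0.039158 + 0.008438 = 0.047596
P80 = (1/0.047596)² = 21.0104² = 441.43 µm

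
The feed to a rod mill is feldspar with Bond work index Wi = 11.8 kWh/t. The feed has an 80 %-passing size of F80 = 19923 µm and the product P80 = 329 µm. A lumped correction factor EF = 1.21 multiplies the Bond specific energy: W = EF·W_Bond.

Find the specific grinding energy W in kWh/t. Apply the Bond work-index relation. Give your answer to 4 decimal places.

W = 6.8602 kWh/t

W_Bond = 10·Wi·(1/√P₈₀ − 1/√F₈₀)
1/√329 = 0.055132;  1/√19923 = 0.007085
W = 10·11.8·(0.055132 − 0.007085) = 5.6696 kWh/t
W_actual = 1.21 × 5.6696 = 6.8602 kWh/t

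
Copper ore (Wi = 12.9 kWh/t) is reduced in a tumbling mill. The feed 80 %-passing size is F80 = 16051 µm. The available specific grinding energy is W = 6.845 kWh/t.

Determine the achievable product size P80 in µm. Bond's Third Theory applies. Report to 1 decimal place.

P80 = 269.1 µm

W = 10 Wi (P80^-0.5 − F80^-0.5)
P80^(−½) = W/(10 Wi) + F80^(−½)
  = 6.8450/(10·12.9) + 1/√16051 = 0.053062 + 0.007893 = 0.060955
P80 = (1/0.060955)² = 16.4055² = 269.14 µm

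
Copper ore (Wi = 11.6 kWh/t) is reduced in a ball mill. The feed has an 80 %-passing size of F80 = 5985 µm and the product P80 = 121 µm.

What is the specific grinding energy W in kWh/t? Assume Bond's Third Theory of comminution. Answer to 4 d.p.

W = 9.0460 kWh/t

W = 10 Wi (1/√P80 − 1/√F80)  [Bond]
1/√121 = 0.090909;  1/√5985 = 0.012926
W = 10·11.6·(0.090909 − 0.012926) = 9.0460 kWh/t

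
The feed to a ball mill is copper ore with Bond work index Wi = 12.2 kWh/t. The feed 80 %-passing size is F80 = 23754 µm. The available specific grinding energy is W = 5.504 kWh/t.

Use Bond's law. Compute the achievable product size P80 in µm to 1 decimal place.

W_Bond = 10·Wi·(1/√P₈₀ − 1/√F₈₀)
⇒ 1/√P80 = W/(10 Wi) + 1/√F80
  = 5.5040/(10·12.2) + 1/√23754 = 0.045115 + 0.006488 = 0.051603
P80 = (1/0.051603)² = 19.3787² = 375.53 µm

P80 = 375.5 µm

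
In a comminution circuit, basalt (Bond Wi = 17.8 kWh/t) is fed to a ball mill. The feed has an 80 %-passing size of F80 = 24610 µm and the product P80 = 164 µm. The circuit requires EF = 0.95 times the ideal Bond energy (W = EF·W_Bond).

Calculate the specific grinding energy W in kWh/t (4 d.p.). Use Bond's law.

W = 12.1266 kWh/t

W = 10 Wi / √P80 − 10 Wi / √F80
1/√164 = 0.078087;  1/√24610 = 0.006374
W = 10·17.8·(0.078087 − 0.006374) = 12.7648 kWh/t
Apply correction: 12.7648 × 0.95 = 12.1266 kWh/t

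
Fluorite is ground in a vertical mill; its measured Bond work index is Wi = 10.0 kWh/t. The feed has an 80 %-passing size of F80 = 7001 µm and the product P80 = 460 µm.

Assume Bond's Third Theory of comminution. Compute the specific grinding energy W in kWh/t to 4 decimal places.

Bond:  W = 10 Wi (1/√P − 1/√F)
1/√460 = 0.046625;  1/√7001 = 0.011951
W = 10·10.0·(0.046625 − 0.011951) = 3.4674 kWh/t

W = 3.4674 kWh/t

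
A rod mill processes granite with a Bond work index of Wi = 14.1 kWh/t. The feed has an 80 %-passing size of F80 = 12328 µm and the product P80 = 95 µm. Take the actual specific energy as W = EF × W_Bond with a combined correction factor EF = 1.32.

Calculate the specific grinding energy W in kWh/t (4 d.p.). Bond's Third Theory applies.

W = 10 Wi / √P80 − 10 Wi / √F80
1/√95 = 0.102598;  1/√12328 = 0.009006
W = 10·14.1·(0.102598 − 0.009006) = 13.1964 kWh/t
Corrected W = EF·W_Bond = 1.32·13.1964 = 17.4192 kWh/t

W = 17.4192 kWh/t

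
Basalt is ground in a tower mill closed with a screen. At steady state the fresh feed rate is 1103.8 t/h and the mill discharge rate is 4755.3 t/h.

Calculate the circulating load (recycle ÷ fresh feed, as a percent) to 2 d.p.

Steady state: M = F + R.
R = M − F = 4755.3 − 1103.8 = 3651.5 t/h
CL = 100·R/F = 100·3651.5/1103.8 = 330.81 %

CL = 330.81 %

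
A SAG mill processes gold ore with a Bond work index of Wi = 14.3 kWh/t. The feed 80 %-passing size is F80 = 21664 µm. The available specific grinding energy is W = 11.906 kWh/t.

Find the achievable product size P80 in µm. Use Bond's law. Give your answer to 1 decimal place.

P80 = 123.3 µm

Bond:  W = 10 Wi (1/√P − 1/√F)
⇒ 1/√P80 = W/(10 Wi) + 1/√F80
  = 11.9060/(10·14.3) + 1/√21664 = 0.083259 + 0.006794 = 0.090053
P80 = (1/0.090053)² = 11.1046² = 123.31 µm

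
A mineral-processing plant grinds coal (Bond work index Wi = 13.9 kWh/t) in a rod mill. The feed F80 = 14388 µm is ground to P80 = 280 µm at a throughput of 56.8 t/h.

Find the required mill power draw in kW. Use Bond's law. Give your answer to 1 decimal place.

Bond: W = 10·Wi·(1/√P80 − 1/√F80)
W = 10·13.9·(1/√280 − 1/√14388) = 10·13.9·(0.051425) = 7.1480 kWh/t
P_mill = W·ṁ = 7.1480·56.8 = 406.0 kW

P = 406.0 kW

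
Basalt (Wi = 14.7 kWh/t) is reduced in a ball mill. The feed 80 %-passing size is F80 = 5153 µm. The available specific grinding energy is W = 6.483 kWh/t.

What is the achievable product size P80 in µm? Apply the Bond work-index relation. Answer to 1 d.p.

P80 = 296.9 µm

Bond:  W = 10 Wi (1/√P − 1/√F)
⇒ 1/√P80 = W/(10·Wi) + 1/√F80
  = 6.4830/(10·14.7) + 1/√5153 = 0.044102 + 0.013931 = 0.058033
P80 = (1/0.058033)² = 17.2317² = 296.93 µm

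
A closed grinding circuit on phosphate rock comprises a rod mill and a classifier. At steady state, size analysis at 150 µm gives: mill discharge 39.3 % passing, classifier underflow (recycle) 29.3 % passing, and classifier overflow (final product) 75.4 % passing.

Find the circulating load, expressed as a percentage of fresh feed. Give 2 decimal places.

CL = 361.00 %

Let r = R/F. Size balance at 150 µm:
(1+r)d = ru + o → r = (o−d)/(d−u)
r = (75.4 − 39.3)/(39.3 − 29.3) = 36.1/10.0 = 3.6100
CL = 100·r = 361.00 %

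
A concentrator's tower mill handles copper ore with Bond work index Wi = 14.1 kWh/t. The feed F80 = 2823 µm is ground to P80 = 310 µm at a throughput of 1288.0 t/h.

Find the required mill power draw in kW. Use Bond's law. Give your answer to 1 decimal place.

W = 10 Wi (P80^-0.5 − F80^-0.5)
W = 10·14.1·(1/√310 − 1/√2823) = 10·14.1·(0.037975) = 5.3545 kWh/t
Power = W × throughput = 5.3545 kWh/t × 1288.0 t/h = 6896.6 kW

P = 6896.6 kW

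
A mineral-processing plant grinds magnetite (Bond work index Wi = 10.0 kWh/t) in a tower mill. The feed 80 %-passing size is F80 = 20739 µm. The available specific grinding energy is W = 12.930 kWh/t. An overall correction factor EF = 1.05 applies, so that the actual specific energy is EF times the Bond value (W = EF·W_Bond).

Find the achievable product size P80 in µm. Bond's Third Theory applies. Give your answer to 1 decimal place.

Bond:  W = 10 Wi (1/√P − 1/√F)
W_Bond = W / EF = 12.930 / 1.05 = 12.3143 kWh/t
⇒ 1/√P80 = W_Bond/(10·Wi) + 1/√F80
  = 12.3143/(10·10.0) + 1/√20739 = 0.123143 + 0.006944 = 0.130087
P80 = (1/0.130087)² = 7.6872² = 59.09 µm

P80 = 59.1 µm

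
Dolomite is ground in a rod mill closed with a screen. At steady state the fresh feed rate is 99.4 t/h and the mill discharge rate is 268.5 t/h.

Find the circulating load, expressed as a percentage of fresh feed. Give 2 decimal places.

M = F + R at steady state, so:
R = M − F = 268.5 − 99.4 = 169.1 t/h
CL = 100·R/F = 100·169.1/99.4 = 170.12 %

CL = 170.12 %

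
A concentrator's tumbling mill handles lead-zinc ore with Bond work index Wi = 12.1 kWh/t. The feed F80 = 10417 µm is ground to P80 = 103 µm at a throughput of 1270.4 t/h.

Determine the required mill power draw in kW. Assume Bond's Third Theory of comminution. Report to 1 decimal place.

P = 13640.2 kW

Bond:  W = 10 Wi (1/√P − 1/√F)
W = 10·12.1·(1/√103 − 1/√10417) = 10·12.1·(0.088735) = 10.7370 kWh/t
Power = W × throughput = 10.7370 kWh/t × 1270.4 t/h = 13640.2 kW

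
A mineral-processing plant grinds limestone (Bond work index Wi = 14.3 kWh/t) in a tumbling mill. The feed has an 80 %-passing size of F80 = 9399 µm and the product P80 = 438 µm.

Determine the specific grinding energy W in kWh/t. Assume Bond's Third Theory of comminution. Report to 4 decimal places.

W = 5.3578 kWh/t

W = 10 Wi / √P80 − 10 Wi / √F80
1/√438 = 0.047782;  1/√9399 = 0.010315
W = 10·14.3·(0.047782 − 0.010315) = 5.3578 kWh/t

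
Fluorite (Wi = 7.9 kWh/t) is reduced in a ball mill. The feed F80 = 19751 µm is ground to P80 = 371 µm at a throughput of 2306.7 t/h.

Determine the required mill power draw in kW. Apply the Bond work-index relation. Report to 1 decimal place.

W_Bond = 10·Wi·(1/√P₈₀ − 1/√F₈₀)
W = 10·7.9·(1/√371 − 1/√19751) = 10·7.9·(0.044802) = 3.5394 kWh/t
P_mill = W·ṁ = 3.5394·2306.7 = 8164.2 kW

P = 8164.2 kW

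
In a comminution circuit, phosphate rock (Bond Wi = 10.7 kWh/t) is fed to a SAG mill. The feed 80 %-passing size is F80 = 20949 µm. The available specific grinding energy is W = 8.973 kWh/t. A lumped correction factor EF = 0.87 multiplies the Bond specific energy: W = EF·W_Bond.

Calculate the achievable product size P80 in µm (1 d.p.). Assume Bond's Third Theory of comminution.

W = 10·Wi·(P80^(-½) − F80^(-½))
W_Bond = W / EF = 8.973 / 0.87 = 10.3138 kWh/t
P80^(−½) = W_Bond/(10 Wi) + F80^(−½)
  = 10.3138/(10·10.7) + 1/√20949 = 0.096391 + 0.006909 = 0.103300
P80 = (1/0.103300)² = 9.6806² = 93.71 µm

P80 = 93.7 µm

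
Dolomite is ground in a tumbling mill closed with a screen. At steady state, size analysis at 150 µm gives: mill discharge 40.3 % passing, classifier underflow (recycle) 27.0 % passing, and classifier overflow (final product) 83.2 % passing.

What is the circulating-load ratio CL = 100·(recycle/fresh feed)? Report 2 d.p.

Mass balance on the −150 µm fraction:
d + r·d = r·u + o → r(d−u) = o−d
r = (83.2 − 40.3)/(40.3 − 27.0) = 42.9/13.3 = 3.2256
CL = 100·r = 322.56 %

CL = 322.56 %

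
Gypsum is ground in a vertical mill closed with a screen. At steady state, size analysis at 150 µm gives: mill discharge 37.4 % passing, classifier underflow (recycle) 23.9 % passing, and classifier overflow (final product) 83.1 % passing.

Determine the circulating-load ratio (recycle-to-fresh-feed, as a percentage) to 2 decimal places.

Mass balance on the −150 µm fraction:
(1+r)d = ru + o → r = (o−d)/(d−u)
r = (83.1 − 37.4)/(37.4 − 23.9) = 45.7/13.5 = 3.3852
CL = 100·r = 338.52 %

CL = 338.52 %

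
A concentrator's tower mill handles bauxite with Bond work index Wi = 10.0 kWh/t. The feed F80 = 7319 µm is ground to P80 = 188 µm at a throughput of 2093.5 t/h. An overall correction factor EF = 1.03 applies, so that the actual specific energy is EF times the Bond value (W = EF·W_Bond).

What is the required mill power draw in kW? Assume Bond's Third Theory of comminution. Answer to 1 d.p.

Bond:  W = 10 Wi (1/√P − 1/√F)
W = 10·10.0·(1/√188 − 1/√7319) = 10·10.0·(0.061244) = 6.1244 kWh/t
W_actual = 1.03 × 6.1244 = 6.3081 kWh/t
P = W·T = 6.3081·2093.5 = 13206.0 kW

P = 13206.0 kW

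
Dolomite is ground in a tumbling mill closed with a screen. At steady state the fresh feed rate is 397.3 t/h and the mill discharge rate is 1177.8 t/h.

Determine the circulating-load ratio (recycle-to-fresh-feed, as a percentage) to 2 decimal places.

Steady state: M = F + R.
R = M − F = 1177.8 − 397.3 = 780.5 t/h
CL = 100·R/F = 100·780.5/397.3 = 196.45 %

CL = 196.45 %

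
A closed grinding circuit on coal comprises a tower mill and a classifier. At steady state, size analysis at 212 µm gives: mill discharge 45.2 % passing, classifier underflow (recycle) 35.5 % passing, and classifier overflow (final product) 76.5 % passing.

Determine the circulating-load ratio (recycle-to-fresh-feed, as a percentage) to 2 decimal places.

CL = 322.68 %

Let r = R/F. Size balance at 212 µm:
d + r·d = r·u + o → r(d−u) = o−d
r = (76.5 − 45.2)/(45.2 − 35.5) = 31.3/9.7 = 3.2268
CL = 100·r = 322.68 %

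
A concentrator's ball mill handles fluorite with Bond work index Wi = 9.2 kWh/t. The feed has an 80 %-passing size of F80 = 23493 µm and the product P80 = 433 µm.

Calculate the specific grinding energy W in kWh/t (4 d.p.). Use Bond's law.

W = 3.8210 kWh/t

W_Bond = 10·Wi·(1/√P₈₀ − 1/√F₈₀)
1/√433 = 0.048057;  1/√23493 = 0.006524
W = 10·9.2·(0.048057 − 0.006524) = 3.8210 kWh/t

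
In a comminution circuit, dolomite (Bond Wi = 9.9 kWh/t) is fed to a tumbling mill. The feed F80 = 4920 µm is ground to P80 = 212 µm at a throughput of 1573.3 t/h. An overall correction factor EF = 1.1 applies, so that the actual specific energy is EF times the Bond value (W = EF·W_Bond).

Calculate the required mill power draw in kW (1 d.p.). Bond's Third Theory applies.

P = 9324.5 kW

W = 10·Wi·[P80^(−½) − F80^(−½)]
W = 10·9.9·(1/√212 − 1/√4920) = 10·9.9·(0.054424) = 5.3879 kWh/t
Corrected W = EF·W_Bond = 1.1·5.3879 = 5.9267 kWh/t
Power = W × throughput = 5.9267 kWh/t × 1573.3 t/h = 9324.5 kW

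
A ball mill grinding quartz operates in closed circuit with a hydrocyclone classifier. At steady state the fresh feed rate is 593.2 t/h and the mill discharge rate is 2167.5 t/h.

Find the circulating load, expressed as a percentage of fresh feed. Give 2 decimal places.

CL = 265.39 %

Steady state: M = F + R.
R = M − F = 2167.5 − 593.2 = 1574.3 t/h
CL = 100·R/F = 100·1574.3/593.2 = 265.39 %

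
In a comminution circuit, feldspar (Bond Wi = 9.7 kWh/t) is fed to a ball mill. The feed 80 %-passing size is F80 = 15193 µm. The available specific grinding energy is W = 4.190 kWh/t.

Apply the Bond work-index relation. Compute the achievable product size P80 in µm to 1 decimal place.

W_Bond = 10·Wi·(1/√P₈₀ − 1/√F₈₀)
1/√P80 = 1/√F80 + W/(10·Wi)
  = 4.1900/(10·9.7) + 1/√15193 = 0.043196 + 0.008113 = 0.051309
P80 = (1/0.051309)² = 19.4898² = 379.85 µm

P80 = 379.9 µm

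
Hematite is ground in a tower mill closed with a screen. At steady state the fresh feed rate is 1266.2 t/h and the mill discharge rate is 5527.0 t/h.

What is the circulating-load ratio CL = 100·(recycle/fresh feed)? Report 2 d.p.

CL = 336.50 %

M = F + R at steady state, so:
R = M − F = 5527.0 − 1266.2 = 4260.8 t/h
CL = 100·R/F = 100·4260.8/1266.2 = 336.50 %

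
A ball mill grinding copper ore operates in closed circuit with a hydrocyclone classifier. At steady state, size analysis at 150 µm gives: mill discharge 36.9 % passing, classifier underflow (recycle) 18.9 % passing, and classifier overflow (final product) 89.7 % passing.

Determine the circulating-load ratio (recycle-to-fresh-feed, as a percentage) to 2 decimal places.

Two-product formula at 150 µm:
Fd + Rd = Ru + Fo ⇒ R/F = (o−d)/(d−u)
r = (89.7 − 36.9)/(36.9 − 18.9) = 52.8/18.0 = 2.9333
CL = 100·r = 293.33 %

CL = 293.33 %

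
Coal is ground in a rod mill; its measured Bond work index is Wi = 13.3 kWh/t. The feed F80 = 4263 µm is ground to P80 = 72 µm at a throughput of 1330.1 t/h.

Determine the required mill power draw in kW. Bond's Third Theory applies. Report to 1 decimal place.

P = 18138.8 kW

W_Bond = 10·Wi·(1/√P₈₀ − 1/√F₈₀)
W = 10·13.3·(1/√72 − 1/√4263) = 10·13.3·(0.102535) = 13.6372 kWh/t
P_mill = W·ṁ = 13.6372·1330.1 = 18138.8 kW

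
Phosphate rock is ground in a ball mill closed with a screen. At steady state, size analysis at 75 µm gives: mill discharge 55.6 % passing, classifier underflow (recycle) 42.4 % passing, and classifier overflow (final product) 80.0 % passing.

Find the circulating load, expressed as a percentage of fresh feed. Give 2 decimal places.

Classifier node, passing 75 µm:
(1+r)d = ru + o → r = (o−d)/(d−u)
r = (80.0 − 55.6)/(55.6 − 42.4) = 24.4/13.2 = 1.8485
CL = 100·r = 184.85 %

CL = 184.85 %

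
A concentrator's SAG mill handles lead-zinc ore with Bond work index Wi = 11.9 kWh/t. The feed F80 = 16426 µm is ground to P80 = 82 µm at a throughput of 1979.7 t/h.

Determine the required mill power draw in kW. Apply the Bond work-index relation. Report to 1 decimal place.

W = 10 Wi (P80^-0.5 − F80^-0.5)
W = 10·11.9·(1/√82 − 1/√16426) = 10·11.9·(0.102629) = 12.2129 kWh/t
Power = W × throughput = 12.2129 kWh/t × 1979.7 t/h = 24177.8 kW

P = 24177.8 kW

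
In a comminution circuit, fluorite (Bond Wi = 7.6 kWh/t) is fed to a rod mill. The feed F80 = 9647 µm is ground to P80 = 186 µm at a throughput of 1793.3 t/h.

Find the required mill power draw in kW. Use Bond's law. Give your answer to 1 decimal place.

P = 8605.7 kW

Bond:  W = 10 Wi (1/√P − 1/√F)
W = 10·7.6·(1/√186 − 1/√9647) = 10·7.6·(0.063142) = 4.7988 kWh/t
P = W·T = 4.7988·1793.3 = 8605.7 kW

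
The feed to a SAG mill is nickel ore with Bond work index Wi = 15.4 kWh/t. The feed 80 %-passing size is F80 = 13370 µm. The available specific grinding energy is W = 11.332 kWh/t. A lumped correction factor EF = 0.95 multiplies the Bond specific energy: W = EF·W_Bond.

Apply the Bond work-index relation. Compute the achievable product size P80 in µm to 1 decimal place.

P80 = 134.9 µm

W = 10·Wi·[P80^(−½) − F80^(−½)]
W_Bond = W / EF = 11.332 / 0.95 = 11.9284 kWh/t
⇒ 1/√P80 = W_Bond/(10·Wi) + 1/√F80
  = 11.9284/(10·15.4) + 1/√13370 = 0.077457 + 0.008648 = 0.086106
P80 = (1/0.086106)² = 11.6136² = 134.88 µm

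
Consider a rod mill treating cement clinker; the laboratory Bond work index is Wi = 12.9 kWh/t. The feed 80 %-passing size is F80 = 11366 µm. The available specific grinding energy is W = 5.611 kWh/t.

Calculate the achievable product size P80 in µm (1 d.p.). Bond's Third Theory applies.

W = 10 Wi (P80^-0.5 − F80^-0.5)
⇒ 1/√P80 = W/(10 Wi) + 1/√F80
  = 5.6110/(10·12.9) + 1/√11366 = 0.043496 + 0.009380 = 0.052876
P80 = (1/0.052876)² = 18.9122² = 357.67 µm

P80 = 357.7 µm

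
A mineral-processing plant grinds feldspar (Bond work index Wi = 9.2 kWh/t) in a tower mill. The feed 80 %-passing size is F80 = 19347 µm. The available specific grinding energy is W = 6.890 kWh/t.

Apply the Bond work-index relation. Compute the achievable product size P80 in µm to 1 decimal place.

P80 = 148.4 µm

Bond:  W = 10 Wi (1/√P − 1/√F)
⇒ 1/√P80 = W/(10·Wi) + 1/√F80
  = 6.8900/(10·9.2) + 1/√19347 = 0.074891 + 0.007189 = 0.082081
P80 = (1/0.082081)² = 12.1831² = 148.43 µm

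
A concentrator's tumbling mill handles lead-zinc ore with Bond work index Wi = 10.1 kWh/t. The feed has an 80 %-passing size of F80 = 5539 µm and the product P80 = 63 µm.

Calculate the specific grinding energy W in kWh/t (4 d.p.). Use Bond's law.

W = 10·Wi·[P80^(−½) − F80^(−½)]
1/√63 = 0.125988;  1/√5539 = 0.013436
W = 10·10.1·(0.125988 − 0.013436) = 11.3677 kWh/t

W = 11.3677 kWh/t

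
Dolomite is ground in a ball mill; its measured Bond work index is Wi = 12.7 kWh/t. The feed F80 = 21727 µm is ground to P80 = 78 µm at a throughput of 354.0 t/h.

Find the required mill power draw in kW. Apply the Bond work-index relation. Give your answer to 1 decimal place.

P = 4785.5 kW

W_Bond = 10·Wi·(1/√P₈₀ − 1/√F₈₀)
W = 10·12.7·(1/√78 − 1/√21727) = 10·12.7·(0.106443) = 13.5183 kWh/t
P = W·T = 13.5183·354.0 = 4785.5 kW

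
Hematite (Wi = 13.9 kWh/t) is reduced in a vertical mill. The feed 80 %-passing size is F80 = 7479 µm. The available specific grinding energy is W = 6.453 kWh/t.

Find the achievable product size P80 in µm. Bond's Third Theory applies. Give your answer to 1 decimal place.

Bond:  W = 10 Wi (1/√P − 1/√F)
1/√P80 = 1/√F80 + W/(10·Wi)
  = 6.4530/(10·13.9) + 1/√7479 = 0.046424 + 0.011563 = 0.057988
P80 = (1/0.057988)² = 17.2450² = 297.39 µm

P80 = 297.4 µm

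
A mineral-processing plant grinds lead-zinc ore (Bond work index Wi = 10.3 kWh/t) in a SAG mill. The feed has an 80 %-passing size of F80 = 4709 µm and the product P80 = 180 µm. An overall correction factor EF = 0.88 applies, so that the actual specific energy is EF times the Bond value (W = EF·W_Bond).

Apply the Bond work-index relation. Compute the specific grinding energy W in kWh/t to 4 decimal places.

W = 5.4351 kWh/t

W = 10 Wi (1/√P80 − 1/√F80)  [Bond]
1/√180 = 0.074536;  1/√4709 = 0.014573
W = 10·10.3·(0.074536 − 0.014573) = 6.1762 kWh/t
W_actual = 0.88 × 6.1762 = 5.4351 kWh/t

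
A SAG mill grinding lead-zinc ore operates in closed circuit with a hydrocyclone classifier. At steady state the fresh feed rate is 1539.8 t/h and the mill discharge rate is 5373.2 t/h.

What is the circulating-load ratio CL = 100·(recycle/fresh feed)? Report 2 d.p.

CL = 248.95 %

Discharge = new feed + return, hence
R = M − F = 5373.2 − 1539.8 = 3833.4 t/h
CL = 100·R/F = 100·3833.4/1539.8 = 248.95 %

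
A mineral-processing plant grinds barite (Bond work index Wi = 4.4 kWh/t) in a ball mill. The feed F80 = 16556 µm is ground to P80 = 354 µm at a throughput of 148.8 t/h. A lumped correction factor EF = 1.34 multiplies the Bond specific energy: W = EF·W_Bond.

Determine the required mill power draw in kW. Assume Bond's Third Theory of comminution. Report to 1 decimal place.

P = 398.1 kW

W = 10 Wi (1/√P80 − 1/√F80)  [Bond]
W = 10·4.4·(1/√354 − 1/√16556) = 10·4.4·(0.045378) = 1.9966 kWh/t
W_actual = 1.34 × 1.9966 = 2.6755 kWh/t
P = W·T = 2.6755·148.8 = 398.1 kW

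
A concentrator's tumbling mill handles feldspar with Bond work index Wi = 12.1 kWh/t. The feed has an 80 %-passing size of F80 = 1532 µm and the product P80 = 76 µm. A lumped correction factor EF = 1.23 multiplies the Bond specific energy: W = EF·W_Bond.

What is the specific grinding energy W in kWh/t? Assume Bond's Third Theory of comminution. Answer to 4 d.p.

W = 13.2695 kWh/t

W = 10 Wi / √P80 − 10 Wi / √F80
1/√76 = 0.114708;  1/√1532 = 0.025549
W = 10·12.1·(0.114708 − 0.025549) = 10.7882 kWh/t
Apply correction: 10.7882 × 1.23 = 13.2695 kWh/t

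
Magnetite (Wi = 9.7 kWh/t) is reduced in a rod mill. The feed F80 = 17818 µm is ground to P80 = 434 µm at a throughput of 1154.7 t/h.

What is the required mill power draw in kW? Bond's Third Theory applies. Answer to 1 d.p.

P = 4537.4 kW

W = 10 Wi / √P80 − 10 Wi / √F80
W = 10·9.7·(1/√434 − 1/√17818) = 10·9.7·(0.040510) = 3.9295 kWh/t
P = W·T = 3.9295·1154.7 = 4537.4 kW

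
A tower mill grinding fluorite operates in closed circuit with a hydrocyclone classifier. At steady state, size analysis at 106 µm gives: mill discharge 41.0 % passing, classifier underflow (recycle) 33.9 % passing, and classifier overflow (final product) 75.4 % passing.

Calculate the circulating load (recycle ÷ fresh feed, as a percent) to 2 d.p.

CL = 484.51 %

Classifier node, passing 106 µm:
(1+r)·d = r·u + o ⇒ r = (o−d)/(d−u)
r = (75.4 − 41.0)/(41.0 − 33.9) = 34.4/7.1 = 4.8451
CL = 100·r = 484.51 %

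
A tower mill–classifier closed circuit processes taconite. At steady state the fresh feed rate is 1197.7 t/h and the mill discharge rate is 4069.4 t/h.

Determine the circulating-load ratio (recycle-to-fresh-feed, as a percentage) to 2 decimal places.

CL = 239.77 %

Discharge = new feed + return, hence
R = M − F = 4069.4 − 1197.7 = 2871.7 t/h
CL = 100·R/F = 100·2871.7/1197.7 = 239.77 %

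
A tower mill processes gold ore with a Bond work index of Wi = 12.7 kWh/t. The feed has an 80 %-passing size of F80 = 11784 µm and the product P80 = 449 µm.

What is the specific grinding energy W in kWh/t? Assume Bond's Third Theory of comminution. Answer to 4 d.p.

W = 10 Wi / √P80 − 10 Wi / √F80
1/√449 = 0.047193;  1/√11784 = 0.009212
W = 10·12.7·(0.047193 − 0.009212) = 4.8236 kWh/t

W = 4.8236 kWh/t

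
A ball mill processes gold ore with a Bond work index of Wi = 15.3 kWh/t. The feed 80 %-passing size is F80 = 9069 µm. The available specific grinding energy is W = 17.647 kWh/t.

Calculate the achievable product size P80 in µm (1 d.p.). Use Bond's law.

P80 = 63.1 µm

W = 10·Wi·(P80^(-½) − F80^(-½))
⇒ 1/√P80 = W/(10 Wi) + 1/√F80
  = 17.6470/(10·15.3) + 1/√9069 = 0.115340 + 0.010501 = 0.125841
P80 = (1/0.125841)² = 7.9466² = 63.15 µm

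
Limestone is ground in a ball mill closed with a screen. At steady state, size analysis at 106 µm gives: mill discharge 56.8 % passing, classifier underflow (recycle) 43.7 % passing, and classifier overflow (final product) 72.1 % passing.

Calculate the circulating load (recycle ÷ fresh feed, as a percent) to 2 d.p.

CL = 116.79 %

Mass balance on the −106 µm fraction:
r = (o − d)/(d − u)
r = (72.1 − 56.8)/(56.8 − 43.7) = 15.3/13.1 = 1.1679
CL = 100·r = 116.79 %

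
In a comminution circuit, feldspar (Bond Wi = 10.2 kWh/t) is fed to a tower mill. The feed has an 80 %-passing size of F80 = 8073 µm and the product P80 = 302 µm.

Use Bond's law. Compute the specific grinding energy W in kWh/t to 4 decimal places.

W = 4.7342 kWh/t

W = 10·Wi·(P80^(-½) − F80^(-½))
1/√302 = 0.057544;  1/√8073 = 0.011130
W = 10·10.2·(0.057544 − 0.011130) = 4.7342 kWh/t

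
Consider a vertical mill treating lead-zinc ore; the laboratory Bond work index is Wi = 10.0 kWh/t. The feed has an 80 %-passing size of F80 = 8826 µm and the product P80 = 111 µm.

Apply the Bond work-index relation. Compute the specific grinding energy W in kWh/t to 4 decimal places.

W = 8.4271 kWh/t

W_Bond = 10·Wi·(1/√P₈₀ − 1/√F₈₀)
1/√111 = 0.094916;  1/√8826 = 0.010644
W = 10·10.0·(0.094916 − 0.010644) = 8.4271 kWh/t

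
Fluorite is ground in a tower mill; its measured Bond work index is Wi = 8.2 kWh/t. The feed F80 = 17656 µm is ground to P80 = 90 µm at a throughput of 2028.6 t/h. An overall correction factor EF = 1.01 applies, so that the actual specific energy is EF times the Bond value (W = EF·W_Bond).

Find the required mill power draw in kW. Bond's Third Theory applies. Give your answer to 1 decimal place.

Bond: W = 10·Wi·(1/√P80 − 1/√F80)
W = 10·8.2·(1/√90 − 1/√17656) = 10·8.2·(0.097883) = 8.0264 kWh/t
Corrected W = EF·W_Bond = 1.01·8.0264 = 8.1067 kWh/t
P_mill = W·ṁ = 8.1067·2028.6 = 16445.3 kW

P = 16445.3 kW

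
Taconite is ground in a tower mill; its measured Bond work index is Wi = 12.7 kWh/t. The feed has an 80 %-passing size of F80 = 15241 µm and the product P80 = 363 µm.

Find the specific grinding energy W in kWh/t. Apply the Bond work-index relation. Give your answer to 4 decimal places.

W = 10 Wi (P80^-0.5 − F80^-0.5)
1/√363 = 0.052486;  1/√15241 = 0.008100
W = 10·12.7·(0.052486 − 0.008100) = 5.6371 kWh/t

W = 5.6371 kWh/t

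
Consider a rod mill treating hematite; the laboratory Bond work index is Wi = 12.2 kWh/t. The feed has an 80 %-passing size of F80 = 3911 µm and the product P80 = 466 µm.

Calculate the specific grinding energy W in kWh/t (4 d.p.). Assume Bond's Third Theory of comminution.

W = 3.7007 kWh/t

W = 10 Wi (P80^-0.5 − F80^-0.5)
1/√466 = 0.046324;  1/√3911 = 0.015990
W = 10·12.2·(0.046324 − 0.015990) = 3.7007 kWh/t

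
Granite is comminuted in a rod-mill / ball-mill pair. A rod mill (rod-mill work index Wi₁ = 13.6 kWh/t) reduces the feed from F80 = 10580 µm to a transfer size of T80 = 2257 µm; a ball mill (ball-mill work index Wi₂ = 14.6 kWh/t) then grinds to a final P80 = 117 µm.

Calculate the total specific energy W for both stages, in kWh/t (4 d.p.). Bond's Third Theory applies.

W = 11.9650 kWh/t

Bond:  W = 10 Wi (1/√P − 1/√F)
Stage 1 (10580→2257 µm, Wi₁=13.6): W₁ = 10·13.6·(0.021049 − 0.009722) = 1.5405 kWh/t
Stage 2 (2257→117 µm, Wi₂=14.6): W₂ = 10·14.6·(0.092450 − 0.021049) = 10.4245 kWh/t
W = W₁ + W₂ = 1.5405 + 10.4245 = 11.9650 kWh/t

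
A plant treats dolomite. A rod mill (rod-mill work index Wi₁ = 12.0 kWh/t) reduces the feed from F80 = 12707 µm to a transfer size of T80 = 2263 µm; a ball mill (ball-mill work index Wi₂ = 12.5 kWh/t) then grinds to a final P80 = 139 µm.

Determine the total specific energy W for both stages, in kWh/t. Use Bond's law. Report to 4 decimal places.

W = 9.4327 kWh/t

W = 10 Wi / √P80 − 10 Wi / √F80
Stage 1 (12707→2263 µm, Wi₁=12.0): W₁ = 10·12.0·(0.021021 − 0.008871) = 1.4580 kWh/t
Stage 2 (2263→139 µm, Wi₂=12.5): W₂ = 10·12.5·(0.084819 − 0.021021) = 7.9747 kWh/t
W = W₁ + W₂ = 1.4580 + 7.9747 = 9.4327 kWh/t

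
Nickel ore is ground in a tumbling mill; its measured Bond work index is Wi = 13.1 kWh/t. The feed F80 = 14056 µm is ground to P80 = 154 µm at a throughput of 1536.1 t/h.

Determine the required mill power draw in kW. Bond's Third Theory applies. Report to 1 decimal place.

P = 14518.2 kW

W = 10 Wi / √P80 − 10 Wi / √F80
W = 10·13.1·(1/√154 − 1/√14056) = 10·13.1·(0.072148) = 9.4513 kWh/t
P_mill = W·ṁ = 9.4513·1536.1 = 14518.2 kW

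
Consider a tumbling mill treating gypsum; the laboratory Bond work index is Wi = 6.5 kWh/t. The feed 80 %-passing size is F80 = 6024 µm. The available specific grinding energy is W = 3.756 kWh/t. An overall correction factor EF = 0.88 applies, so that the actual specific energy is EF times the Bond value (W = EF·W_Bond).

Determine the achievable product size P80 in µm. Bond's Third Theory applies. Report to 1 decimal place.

P80 = 162.1 µm

W = 10 Wi / √P80 − 10 Wi / √F80
W_Bond = W / EF = 3.756 / 0.88 = 4.2682 kWh/t
1/√P80 = 1/√F80 + W_Bond/(10·Wi)
  = 4.2682/(10·6.5) + 1/√6024 = 0.065664 + 0.012884 = 0.078549
P80 = (1/0.078549)² = 12.7310² = 162.08 µm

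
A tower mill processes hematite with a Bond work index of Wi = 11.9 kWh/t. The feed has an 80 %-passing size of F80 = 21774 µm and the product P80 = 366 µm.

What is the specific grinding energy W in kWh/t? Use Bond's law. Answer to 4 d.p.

W_Bond = 10·Wi·(1/√P₈₀ − 1/√F₈₀)
1/√366 = 0.052271;  1/√21774 = 0.006777
W = 10·11.9·(0.052271 − 0.006777) = 5.4138 kWh/t

W = 5.4138 kWh/t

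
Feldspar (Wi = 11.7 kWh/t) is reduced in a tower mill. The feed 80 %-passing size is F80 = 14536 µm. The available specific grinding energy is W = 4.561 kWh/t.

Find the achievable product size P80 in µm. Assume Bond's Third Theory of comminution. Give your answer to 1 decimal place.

Bond:  W = 10 Wi (1/√P − 1/√F)
⇒ 1/√P80 = W/(10·Wi) + 1/√F80
  = 4.5610/(10·11.7) + 1/√14536 = 0.038983 + 0.008294 = 0.047277
P80 = (1/0.047277)² = 21.1519² = 447.40 µm

P80 = 447.4 µm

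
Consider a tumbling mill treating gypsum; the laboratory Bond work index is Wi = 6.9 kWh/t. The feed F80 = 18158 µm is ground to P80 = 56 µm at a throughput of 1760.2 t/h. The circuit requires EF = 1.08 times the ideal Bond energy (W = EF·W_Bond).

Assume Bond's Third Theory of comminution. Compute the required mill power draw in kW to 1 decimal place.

P = 16554.9 kW

W = 10 Wi (1/√P80 − 1/√F80)  [Bond]
W = 10·6.9·(1/√56 − 1/√18158) = 10·6.9·(0.126210) = 8.7085 kWh/t
Apply correction: 8.7085 × 1.08 = 9.4051 kWh/t
P = W·T = 9.4051·1760.2 = 16554.9 kW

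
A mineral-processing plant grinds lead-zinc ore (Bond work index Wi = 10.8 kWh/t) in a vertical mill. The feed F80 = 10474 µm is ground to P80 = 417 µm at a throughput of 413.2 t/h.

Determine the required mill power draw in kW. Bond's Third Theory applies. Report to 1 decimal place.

P = 1749.3 kW

W_Bond = 10·Wi·(1/√P₈₀ − 1/√F₈₀)
W = 10·10.8·(1/√417 − 1/√10474) = 10·10.8·(0.039199) = 4.2335 kWh/t
Mill draw = 4.2335 × 413.2 = 1749.3 kW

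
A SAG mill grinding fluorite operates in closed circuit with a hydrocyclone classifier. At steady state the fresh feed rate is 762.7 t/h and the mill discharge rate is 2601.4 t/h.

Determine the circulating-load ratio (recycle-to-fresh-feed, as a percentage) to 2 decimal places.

Steady state: M = F + R.
R = M − F = 2601.4 − 762.7 = 1838.7 t/h
CL = 100·R/F = 100·1838.7/762.7 = 241.08 %

CL = 241.08 %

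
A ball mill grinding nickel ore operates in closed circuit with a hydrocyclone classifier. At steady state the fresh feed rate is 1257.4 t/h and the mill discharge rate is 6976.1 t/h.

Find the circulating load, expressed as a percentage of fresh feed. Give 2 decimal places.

Steady state: M = F + R.
R = M − F = 6976.1 − 1257.4 = 5718.7 t/h
CL = 100·R/F = 100·5718.7/1257.4 = 454.80 %

CL = 454.80 %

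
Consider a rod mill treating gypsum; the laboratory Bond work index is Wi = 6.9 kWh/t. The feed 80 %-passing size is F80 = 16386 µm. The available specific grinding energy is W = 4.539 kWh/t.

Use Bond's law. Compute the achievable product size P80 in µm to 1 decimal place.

P80 = 184.6 µm

W = 10·Wi·(P80^(-½) − F80^(-½))
P80^(−½) = W/(10 Wi) + F80^(−½)
  = 4.5390/(10·6.9) + 1/√16386 = 0.065783 + 0.007812 = 0.073595
P80 = (1/0.073595)² = 13.5879² = 184.63 µm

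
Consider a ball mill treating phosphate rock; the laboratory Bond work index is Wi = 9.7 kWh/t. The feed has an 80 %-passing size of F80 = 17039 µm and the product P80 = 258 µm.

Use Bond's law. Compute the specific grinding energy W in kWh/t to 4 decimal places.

W = 5.2959 kWh/t

Bond: W = 10·Wi·(1/√P80 − 1/√F80)
1/√258 = 0.062257;  1/√17039 = 0.007661
W = 10·9.7·(0.062257 − 0.007661) = 5.2959 kWh/t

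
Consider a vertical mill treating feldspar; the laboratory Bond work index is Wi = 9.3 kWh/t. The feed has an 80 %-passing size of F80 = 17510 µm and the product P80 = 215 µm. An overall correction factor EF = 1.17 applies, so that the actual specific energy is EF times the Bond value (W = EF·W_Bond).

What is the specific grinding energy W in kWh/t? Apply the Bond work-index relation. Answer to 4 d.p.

W = 6.5985 kWh/t

W = 10·Wi·(P80^(-½) − F80^(-½))
1/√215 = 0.068199;  1/√17510 = 0.007557
W = 10·9.3·(0.068199 − 0.007557) = 5.6397 kWh/t
W_actual = 1.17 × 5.6397 = 6.5985 kWh/t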